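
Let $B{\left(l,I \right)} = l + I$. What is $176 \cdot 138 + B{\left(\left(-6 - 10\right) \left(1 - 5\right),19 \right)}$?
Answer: $24371$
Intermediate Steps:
$B{\left(l,I \right)} = I + l$
$176 \cdot 138 + B{\left(\left(-6 - 10\right) \left(1 - 5\right),19 \right)} = 176 \cdot 138 + \left(19 + \left(-6 - 10\right) \left(1 - 5\right)\right) = 24288 + \left(19 - -64\right) = 24288 + \left(19 + 64\right) = 24288 + 83 = 24371$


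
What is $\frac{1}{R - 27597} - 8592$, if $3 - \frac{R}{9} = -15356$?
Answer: $- \frac{950567327}{110634} \approx -8592.0$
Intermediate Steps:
$R = 138231$ ($R = 27 - -138204 = 27 + 138204 = 138231$)
$\frac{1}{R - 27597} - 8592 = \frac{1}{138231 - 27597} - 8592 = \frac{1}{110634} - 8592 = - \frac{950567327}{110634}$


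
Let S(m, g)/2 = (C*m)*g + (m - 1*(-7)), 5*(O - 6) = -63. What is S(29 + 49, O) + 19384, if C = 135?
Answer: -119442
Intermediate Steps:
O = -33/5 (O = 6 + (1/5)*(-63) = 6 - 63/5 = -33/5 ≈ -6.6000)
S(m, g) = 14 + 2*m + 270*g*m (S(m, g) = 2*((135*m)*g + (m - 1*(-7))) = 2*(135*g*m + (m + 7)) = 2*(135*g*m + (7 + m)) = 2*(7 + m + 135*g*m) = 14 + 2*m + 270*g*m)
S(29 + 49, O) + 19384 = (14 + 2*(29 + 49) + 270*(-33/5)*(29 + 49)) + 19384 = (14 + 2*78 + 270*(-33/5)*78) + 19384 = (14 + 156 - 138996) + 19384 = -138826 + 19384 = -119442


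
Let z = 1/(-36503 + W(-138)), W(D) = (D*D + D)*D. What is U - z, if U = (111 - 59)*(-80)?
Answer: -11005408959/2645531 ≈ -4160.0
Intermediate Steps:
W(D) = D*(D + D²) (W(D) = (D² + D)*D = (D + D²)*D = D*(D + D²))
z = -1/2645531 (z = 1/(-36503 + (-138)²*(1 - 138)) = 1/(-36503 + 19044*(-137)) = 1/(-36503 - 2609028) = 1/(-2645531) = -1/2645531 ≈ -3.7800e-7)
U = -4160 (U = 52*(-80) = -4160)
U - z = -4160 - 1*(-1/2645531) = -4160 + 1/2645531 = -11005408959/2645531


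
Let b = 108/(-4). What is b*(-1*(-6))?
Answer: -162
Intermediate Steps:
b = -27 (b = 108*(-¼) = -27)
b*(-1*(-6)) = -(-27)*(-6) = -27*6 = -162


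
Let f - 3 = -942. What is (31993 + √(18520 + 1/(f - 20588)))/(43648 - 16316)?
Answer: 31993/27332 + √8582385199553/588375964 ≈ 1.1755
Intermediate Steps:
f = -939 (f = 3 - 942 = -939)
(31993 + √(18520 + 1/(f - 20588)))/(43648 - 16316) = (31993 + √(18520 + 1/(-939 - 20588)))/(43648 - 16316) = (31993 + √(18520 + 1/(-21527)))/27332 = (31993 + √(18520 - 1/21527))*(1/27332) = (31993 + √(398680039/21527))*(1/27332) = (31993 + √8582385199553/21527)*(1/27332) = 31993/27332 + √8582385199553/588375964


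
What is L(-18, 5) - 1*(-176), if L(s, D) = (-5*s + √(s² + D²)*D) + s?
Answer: 248 + 5*√349 ≈ 341.41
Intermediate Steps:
L(s, D) = -4*s + D*√(D² + s²) (L(s, D) = (-5*s + √(D² + s²)*D) + s = (-5*s + D*√(D² + s²)) + s = -4*s + D*√(D² + s²))
L(-18, 5) - 1*(-176) = (-4*(-18) + 5*√(5² + (-18)²)) - 1*(-176) = (72 + 5*√(25 + 324)) + 176 = (72 + 5*√349) + 176 = 248 + 5*√349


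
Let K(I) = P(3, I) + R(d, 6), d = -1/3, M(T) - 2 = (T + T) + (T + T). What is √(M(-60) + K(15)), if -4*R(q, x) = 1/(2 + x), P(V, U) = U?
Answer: 3*I*√1586/8 ≈ 14.934*I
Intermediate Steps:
M(T) = 2 + 4*T (M(T) = 2 + ((T + T) + (T + T)) = 2 + (2*T + 2*T) = 2 + 4*T)
d = -⅓ (d = -1*⅓ = -⅓ ≈ -0.33333)
R(q, x) = -1/(4*(2 + x))
K(I) = -1/32 + I (K(I) = I - 1/(8 + 4*6) = I - 1/(8 + 24) = I - 1/32 = -1/32 + I)
√(M(-60) + K(15)) = √((2 + 4*(-60)) + (-1/32 + 15)) = √((2 - 240) + 479/32) = √(-238 + 479/32) = √(-7137/32) = 3*I*√1586/8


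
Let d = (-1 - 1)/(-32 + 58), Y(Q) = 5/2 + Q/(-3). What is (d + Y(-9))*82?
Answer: 5781/13 ≈ 444.69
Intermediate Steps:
Y(Q) = 5/2 - Q/3 (Y(Q) = 5*(½) + Q*(-⅓) = 5/2 - Q/3)
d = -1/13 (d = -2/26 = -2*1/26 = -1/13 ≈ -0.076923)
(d + Y(-9))*82 = (-1/13 + (5/2 - ⅓*(-9)))*82 = (-1/13 + (5/2 + 3))*82 = (-1/13 + 11/2)*82 = (141/26)*82 = 5781/13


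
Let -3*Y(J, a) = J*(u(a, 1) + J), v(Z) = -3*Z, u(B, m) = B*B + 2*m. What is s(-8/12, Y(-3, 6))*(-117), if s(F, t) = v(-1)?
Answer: -351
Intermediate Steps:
u(B, m) = B² + 2*m
Y(J, a) = -J*(2 + J + a²)/3 (Y(J, a) = -J*((a² + 2*1) + J)/3 = -J*((a² + 2) + J)/3 = -J*((2 + a²) + J)/3 = -J*(2 + J + a²)/3)
s(F, t) = 3 (s(F, t) = -3*(-1) = 3)
s(-8/12, Y(-3, 6))*(-117) = 3*(-117) = -351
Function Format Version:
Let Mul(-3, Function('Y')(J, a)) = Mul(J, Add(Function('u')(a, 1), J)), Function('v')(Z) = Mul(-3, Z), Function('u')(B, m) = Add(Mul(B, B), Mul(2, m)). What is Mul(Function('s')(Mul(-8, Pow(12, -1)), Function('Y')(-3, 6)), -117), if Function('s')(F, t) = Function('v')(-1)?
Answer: -351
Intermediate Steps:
Function('u')(B, m) = Add(Pow(B, 2), Mul(2, m))
Function('Y')(J, a) = Mul(Rational(-1, 3), J, Add(2, J, Pow(a, 2))) (Function('Y')(J, a) = Mul(Rational(-1, 3), Mul(J, Add(Add(Pow(a, 2), Mul(2, 1)), J))) = Mul(Rational(-1, 3), Mul(J, Add(Add(Pow(a, 2), 2), J))) = Mul(Rational(-1, 3), Mul(J, Add(Add(2, Pow(a, 2)), J))) = Mul(Rational(-1, 3), Mul(J, Add(2, J, Pow(a, 2)))) = Mul(Rational(-1, 3), J, Add(2, J, Pow(a, 2))))
Function('s')(F, t) = 3 (Function('s')(F, t) = Mul(-3, -1) = 3)
Mul(Function('s')(Mul(-8, Pow(12, -1)), Function('Y')(-3, 6)), -117) = Mul(3, -117) = -351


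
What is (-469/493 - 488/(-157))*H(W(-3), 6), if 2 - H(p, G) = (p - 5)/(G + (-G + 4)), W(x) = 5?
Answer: 333902/77401 ≈ 4.3139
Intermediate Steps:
H(p, G) = 13/4 - p/4 (H(p, G) = 2 - (p - 5)/(G + (-G + 4)) = 2 - (-5 + p)/(G + (4 - G)) = 2 - (-5 + p)/4 = 2 - (-5/4 + p/4) = 2 + (5/4 - p/4) = 13/4 - p/4)
(-469/493 - 488/(-157))*H(W(-3), 6) = (-469/493 - 488/(-157))*(13/4 - 1/4*5) = (-469*1/493 - 488*(-1/157))*(13/4 - 5/4) = (-469/493 + 488/157)*2 = (166951/77401)*2 = 333902/77401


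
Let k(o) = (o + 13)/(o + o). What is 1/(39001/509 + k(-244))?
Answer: 248392/19150067 ≈ 0.012971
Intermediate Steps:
k(o) = (13 + o)/(2*o) (k(o) = (13 + o)/((2*o)) = (13 + o)*(1/(2*o)) = (13 + o)/(2*o))
1/(39001/509 + k(-244)) = 1/(39001/509 + (½)*(13 - 244)/(-244)) = 1/(39001*(1/509) + (½)*(-1/244)*(-231)) = 1/(39001/509 + 231/488) = 1/(19150067/248392) = 248392/19150067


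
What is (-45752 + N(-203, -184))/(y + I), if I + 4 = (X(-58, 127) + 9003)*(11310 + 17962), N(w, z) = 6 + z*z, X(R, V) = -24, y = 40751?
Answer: -2378/52574807 ≈ -4.5231e-5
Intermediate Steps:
N(w, z) = 6 + z²
I = 262833284 (I = -4 + (-24 + 9003)*(11310 + 17962) = -4 + 8979*29272 = -4 + 262833288 = 262833284)
(-45752 + N(-203, -184))/(y + I) = (-45752 + (6 + (-184)²))/(40751 + 262833284) = (-45752 + (6 + 33856))/262874035 = (-45752 + 33862)*(1/262874035) = -11890*1/262874035 = -2378/52574807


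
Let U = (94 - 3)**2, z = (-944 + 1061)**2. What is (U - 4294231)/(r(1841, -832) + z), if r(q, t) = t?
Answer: -4285950/12857 ≈ -333.36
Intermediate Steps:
z = 13689 (z = 117**2 = 13689)
U = 8281 (U = 91**2 = 8281)
(U - 4294231)/(r(1841, -832) + z) = (8281 - 4294231)/(-832 + 13689) = -4285950/12857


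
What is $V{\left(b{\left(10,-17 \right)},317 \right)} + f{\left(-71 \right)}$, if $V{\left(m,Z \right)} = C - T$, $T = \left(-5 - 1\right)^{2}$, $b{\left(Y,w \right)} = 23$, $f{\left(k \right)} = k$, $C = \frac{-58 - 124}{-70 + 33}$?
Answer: $- \frac{3777}{37} \approx -102.08$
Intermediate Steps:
$C = \frac{182}{37}$ ($C = - \frac{182}{-37} = \left(-182\right) \left(- \frac{1}{37}\right) = \frac{182}{37} \approx 4.9189$)
$T = 36$ ($T = \left(-6\right)^{2} = 36$)
$V{\left(m,Z \right)} = - \frac{1150}{37}$ ($V{\left(m,Z \right)} = \frac{182}{37} - 36 = - \frac{1150}{37}$)
$V{\left(b{\left(10,-17 \right)},317 \right)} + f{\left(-71 \right)} = - \frac{1150}{37} - 71 = - \frac{3777}{37}$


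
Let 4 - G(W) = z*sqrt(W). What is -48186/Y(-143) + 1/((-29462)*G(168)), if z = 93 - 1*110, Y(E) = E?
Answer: 17226105079031/51121342844 - 17*sqrt(42)/714983816 ≈ 336.96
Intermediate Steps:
z = -17 (z = 93 - 110 = -17)
G(W) = 4 + 17*sqrt(W) (G(W) = 4 - (-17)*sqrt(W) = 4 + 17*sqrt(W))
-48186/Y(-143) + 1/((-29462)*G(168)) = -48186/(-143) + 1/((-29462)*(4 + 17*sqrt(168))) = -48186*(-1/143) - 1/(29462*(4 + 17*(2*sqrt(42)))) = 48186/143 - 1/(29462*(4 + 34*sqrt(42)))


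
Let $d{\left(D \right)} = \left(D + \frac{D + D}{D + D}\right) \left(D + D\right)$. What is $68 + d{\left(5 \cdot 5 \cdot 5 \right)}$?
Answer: $31568$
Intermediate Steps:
$d{\left(D \right)} = 2 D \left(1 + D\right)$ ($d{\left(D \right)} = \left(D + \frac{2 D}{2 D}\right) 2 D = \left(D + 2 D \frac{1}{2 D}\right) 2 D = \left(D + 1\right) 2 D = \left(1 + D\right) 2 D = 2 D \left(1 + D\right)$)
$68 + d{\left(5 \cdot 5 \cdot 5 \right)} = 68 + 2 \cdot 5 \cdot 5 \cdot 5 \left(1 + 5 \cdot 5 \cdot 5\right) = 68 + 2 \cdot 25 \cdot 5 \left(1 + 25 \cdot 5\right) = 68 + 2 \cdot 125 \left(1 + 125\right) = 68 + 2 \cdot 125 \cdot 126 = 68 + 31500 = 31568$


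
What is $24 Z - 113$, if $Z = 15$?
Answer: $247$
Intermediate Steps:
$24 Z - 113 = 24 \cdot 15 - 113 = 360 - 113 = 247$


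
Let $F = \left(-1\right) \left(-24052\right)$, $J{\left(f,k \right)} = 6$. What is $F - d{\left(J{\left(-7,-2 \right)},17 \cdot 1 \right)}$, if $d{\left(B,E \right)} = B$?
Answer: $24046$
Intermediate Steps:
$F = 24052$
$F - d{\left(J{\left(-7,-2 \right)},17 \cdot 1 \right)} = 24052 - 6 = 24046$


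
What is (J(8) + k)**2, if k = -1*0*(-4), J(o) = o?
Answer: 64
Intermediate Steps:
k = 0 (k = 0*(-4) = 0)
(J(8) + k)**2 = (8 + 0)**2 = 8**2 = 64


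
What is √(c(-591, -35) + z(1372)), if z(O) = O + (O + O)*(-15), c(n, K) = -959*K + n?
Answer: I*√6814 ≈ 82.547*I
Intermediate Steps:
c(n, K) = n - 959*K
z(O) = -29*O (z(O) = O + (2*O)*(-15) = O - 30*O = -29*O)
√(c(-591, -35) + z(1372)) = √((-591 - 959*(-35)) - 29*1372) = √((-591 + 33565) - 39788) = √(32974 - 39788) = √(-6814) = I*√6814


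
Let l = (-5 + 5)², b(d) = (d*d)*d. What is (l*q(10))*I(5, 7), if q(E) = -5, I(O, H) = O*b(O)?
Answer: 0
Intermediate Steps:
b(d) = d³ (b(d) = d²*d = d³)
I(O, H) = O⁴ (I(O, H) = O*O³ = O⁴)
l = 0 (l = 0² = 0)
(l*q(10))*I(5, 7) = (0*(-5))*5⁴ = 0*625 = 0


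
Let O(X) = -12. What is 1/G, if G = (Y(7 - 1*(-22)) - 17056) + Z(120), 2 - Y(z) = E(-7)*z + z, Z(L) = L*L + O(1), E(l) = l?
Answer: -1/2492 ≈ -0.00040128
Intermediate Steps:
Z(L) = -12 + L**2 (Z(L) = L*L - 12 = L**2 - 12 = -12 + L**2)
Y(z) = 2 + 6*z (Y(z) = 2 - (-7*z + z) = 2 - (-6)*z = 2 + 6*z)
G = -2492 (G = ((2 + 6*(7 - 1*(-22))) - 17056) + (-12 + 120**2) = ((2 + 6*(7 + 22)) - 17056) + (-12 + 14400) = ((2 + 6*29) - 17056) + 14388 = ((2 + 174) - 17056) + 14388 = (176 - 17056) + 14388 = -16880 + 14388 = -2492)
1/G = 1/(-2492) = -1/2492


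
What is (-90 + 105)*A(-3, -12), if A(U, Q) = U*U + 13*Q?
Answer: -2205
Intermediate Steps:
A(U, Q) = U² + 13*Q
(-90 + 105)*A(-3, -12) = (-90 + 105)*((-3)² + 13*(-12)) = 15*(9 - 156) = 15*(-147) = -2205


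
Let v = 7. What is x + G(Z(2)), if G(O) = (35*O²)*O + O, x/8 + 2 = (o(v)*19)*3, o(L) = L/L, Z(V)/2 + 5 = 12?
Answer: 96494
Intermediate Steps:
Z(V) = 14 (Z(V) = -10 + 2*12 = -10 + 24 = 14)
o(L) = 1
x = 440 (x = -16 + 8*((1*19)*3) = -16 + 8*(19*3) = -16 + 8*57 = -16 + 456 = 440)
G(O) = O + 35*O³ (G(O) = 35*O³ + O = O + 35*O³)
x + G(Z(2)) = 440 + (14 + 35*14³) = 440 + (14 + 35*2744) = 440 + (14 + 96040) = 440 + 96054 = 96494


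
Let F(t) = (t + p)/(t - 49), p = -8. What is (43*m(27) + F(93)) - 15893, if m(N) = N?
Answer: -648123/44 ≈ -14730.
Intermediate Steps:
F(t) = (-8 + t)/(-49 + t) (F(t) = (t - 8)/(t - 49) = (-8 + t)/(-49 + t))
(43*m(27) + F(93)) - 15893 = (43*27 + (-8 + 93)/(-49 + 93)) - 15893 = (1161 + 85/44) - 15893 = 51169/44 - 15893 = -648123/44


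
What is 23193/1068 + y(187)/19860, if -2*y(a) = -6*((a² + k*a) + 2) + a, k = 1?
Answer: 95526559/3535080 ≈ 27.022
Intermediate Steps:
y(a) = 6 + 3*a² + 5*a/2 (y(a) = -(-6*((a² + 1*a) + 2) + a)/2 = -(-6*((a² + a) + 2) + a)/2 = -(-6*((a + a²) + 2) + a)/2 = -(-6*(2 + a + a²) + a)/2 = -((-12 - 6*a - 6*a²) + a)/2 = -(-12 - 6*a² - 5*a)/2 = 6 + 3*a² + 5*a/2)
23193/1068 + y(187)/19860 = 23193/1068 + (6 + 3*187² + (5/2)*187)/19860 = 23193*(1/1068) + (6 + 3*34969 + 935/2)*(1/19860) = 7731/356 + (6 + 104907 + 935/2)*(1/19860) = 7731/356 + (210761/2)*(1/19860) = 7731/356 + 210761/39720 = 95526559/3535080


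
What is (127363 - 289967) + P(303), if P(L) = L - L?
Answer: -162604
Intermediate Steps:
P(L) = 0
(127363 - 289967) + P(303) = (127363 - 289967) + 0 = -162604 + 0 = -162604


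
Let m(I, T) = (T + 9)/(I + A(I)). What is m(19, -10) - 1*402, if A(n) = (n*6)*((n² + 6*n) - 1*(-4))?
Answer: -21959251/54625 ≈ -402.00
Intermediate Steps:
A(n) = 6*n*(4 + n² + 6*n) (A(n) = (6*n)*((n² + 6*n) + 4) = (6*n)*(4 + n² + 6*n) = 6*n*(4 + n² + 6*n))
m(I, T) = (9 + T)/(I + 6*I*(4 + I² + 6*I)) (m(I, T) = (T + 9)/(I + 6*I*(4 + I² + 6*I)) = (9 + T)/(I + 6*I*(4 + I² + 6*I)))
m(19, -10) - 1*402 = (9 - 10)/(19*(25 + 6*19² + 36*19)) - 1*402 = (1/19)*(-1)/(25 + 6*361 + 684) - 402 = (1/19)*(-1)/(25 + 2166 + 684) - 402 = (1/19)*(-1)/2875 - 402 = (1/19)*(1/2875)*(-1) - 402 = -1/54625 - 402 = -21959251/54625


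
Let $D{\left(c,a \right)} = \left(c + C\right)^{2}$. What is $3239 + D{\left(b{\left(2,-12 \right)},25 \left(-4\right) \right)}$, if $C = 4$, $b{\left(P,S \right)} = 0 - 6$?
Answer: $3243$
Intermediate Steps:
$b{\left(P,S \right)} = -6$
$D{\left(c,a \right)} = \left(4 + c\right)^{2}$ ($D{\left(c,a \right)} = \left(c + 4\right)^{2} = \left(4 + c\right)^{2}$)
$3239 + D{\left(b{\left(2,-12 \right)},25 \left(-4\right) \right)} = 3239 + \left(4 - 6\right)^{2} = 3239 + \left(-2\right)^{2} = 3239 + 4 = 3243$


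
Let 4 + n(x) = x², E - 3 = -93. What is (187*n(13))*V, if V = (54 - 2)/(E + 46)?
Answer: -36465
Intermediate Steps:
E = -90 (E = 3 - 93 = -90)
V = -13/11 (V = (54 - 2)/(-90 + 46) = 52/(-44) = 52*(-1/44) = -13/11 ≈ -1.1818)
n(x) = -4 + x²
(187*n(13))*V = (187*(-4 + 13²))*(-13/11) = (187*(-4 + 169))*(-13/11) = (187*165)*(-13/11) = 30855*(-13/11) = -36465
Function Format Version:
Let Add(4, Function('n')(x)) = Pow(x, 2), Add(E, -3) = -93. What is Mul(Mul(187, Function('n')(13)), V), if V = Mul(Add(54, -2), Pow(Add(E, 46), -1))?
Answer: -36465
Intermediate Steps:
E = -90 (E = Add(3, -93) = -90)
V = Rational(-13, 11) (V = Mul(Add(54, -2), Pow(Add(-90, 46), -1)) = Mul(52, Pow(-44, -1)) = Mul(52, Rational(-1, 44)) = Rational(-13, 11) ≈ -1.1818)
Function('n')(x) = Add(-4, Pow(x, 2))
Mul(Mul(187, Function('n')(13)), V) = Mul(Mul(187, Add(-4, Pow(13, 2))), Rational(-13, 11)) = Mul(Mul(187, Add(-4, 169)), Rational(-13, 11)) = Mul(Mul(187, 165), Rational(-13, 11)) = Mul(30855, Rational(-13, 11)) = -36465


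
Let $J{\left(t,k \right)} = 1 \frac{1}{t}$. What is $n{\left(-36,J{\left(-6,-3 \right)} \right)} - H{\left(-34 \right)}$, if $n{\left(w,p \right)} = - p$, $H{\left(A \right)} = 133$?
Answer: $- \frac{797}{6} \approx -132.83$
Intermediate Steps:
$J{\left(t,k \right)} = \frac{1}{t}$
$n{\left(-36,J{\left(-6,-3 \right)} \right)} - H{\left(-34 \right)} = - \frac{1}{-6} - 133 = \left(-1\right) \left(- \frac{1}{6}\right) - 133 = \frac{1}{6} - 133 = - \frac{797}{6}$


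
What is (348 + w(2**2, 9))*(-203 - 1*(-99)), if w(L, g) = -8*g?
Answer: -28704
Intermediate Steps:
(348 + w(2**2, 9))*(-203 - 1*(-99)) = (348 - 8*9)*(-203 - 1*(-99)) = (348 - 72)*(-203 + 99) = 276*(-104) = -28704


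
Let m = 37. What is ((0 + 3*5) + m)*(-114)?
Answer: -5928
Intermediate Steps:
((0 + 3*5) + m)*(-114) = ((0 + 3*5) + 37)*(-114) = ((0 + 15) + 37)*(-114) = (15 + 37)*(-114) = 52*(-114) = -5928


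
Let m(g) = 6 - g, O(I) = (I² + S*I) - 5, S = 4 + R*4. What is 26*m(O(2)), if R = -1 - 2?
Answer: 598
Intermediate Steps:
R = -3
S = -8 (S = 4 - 3*4 = 4 - 12 = -8)
O(I) = -5 + I² - 8*I (O(I) = (I² - 8*I) - 5 = -5 + I² - 8*I)
26*m(O(2)) = 26*(6 - (-5 + 2² - 8*2)) = 26*(6 - (-5 + 4 - 16)) = 26*(6 - 1*(-17)) = 26*(6 + 17) = 26*23 = 598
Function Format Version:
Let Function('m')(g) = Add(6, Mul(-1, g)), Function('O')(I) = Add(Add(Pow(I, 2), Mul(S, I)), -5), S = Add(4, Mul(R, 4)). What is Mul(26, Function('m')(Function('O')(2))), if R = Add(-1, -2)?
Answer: 598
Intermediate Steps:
R = -3
S = -8 (S = Add(4, Mul(-3, 4)) = Add(4, -12) = -8)
Function('O')(I) = Add(-5, Pow(I, 2), Mul(-8, I)) (Function('O')(I) = Add(Add(Pow(I, 2), Mul(-8, I)), -5) = Add(-5, Pow(I, 2), Mul(-8, I)))
Mul(26, Function('m')(Function('O')(2))) = Mul(26, Add(6, Mul(-1, Add(-5, Pow(2, 2), Mul(-8, 2))))) = Mul(26, Add(6, Mul(-1, Add(-5, 4, -16)))) = Mul(26, Add(6, Mul(-1, -17))) = Mul(26, Add(6, 17)) = Mul(26, 23) = 598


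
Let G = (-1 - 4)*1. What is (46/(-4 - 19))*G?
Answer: 10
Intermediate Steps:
G = -5 (G = -5*1 = -5)
(46/(-4 - 19))*G = (46/(-4 - 19))*(-5) = (46/(-23))*(-5) = -1/23*46*(-5) = -2*(-5) = 10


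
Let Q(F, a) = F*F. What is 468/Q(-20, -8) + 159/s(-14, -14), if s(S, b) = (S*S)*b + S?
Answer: 153393/137900 ≈ 1.1124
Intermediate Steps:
Q(F, a) = F²
s(S, b) = S + b*S² (s(S, b) = S²*b + S = b*S² + S = S + b*S²)
468/Q(-20, -8) + 159/s(-14, -14) = 468/((-20)²) + 159/((-14*(1 - 14*(-14)))) = 468/400 + 159/((-14*(1 + 196))) = 468*(1/400) + 159/((-14*197)) = 117/100 + 159/(-2758) = 117/100 + 159*(-1/2758) = 117/100 - 159/2758 = 153393/137900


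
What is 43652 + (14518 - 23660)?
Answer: 34510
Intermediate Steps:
43652 + (14518 - 23660) = 43652 - 9142 = 34510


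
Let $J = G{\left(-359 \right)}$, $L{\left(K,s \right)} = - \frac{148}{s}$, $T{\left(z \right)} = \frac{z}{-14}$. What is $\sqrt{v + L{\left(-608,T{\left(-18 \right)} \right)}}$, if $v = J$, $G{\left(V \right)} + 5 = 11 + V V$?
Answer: $\frac{\sqrt{1158947}}{3} \approx 358.85$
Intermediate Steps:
$T{\left(z \right)} = - \frac{z}{14}$ ($T{\left(z \right)} = z \left(- \frac{1}{14}\right) = - \frac{z}{14}$)
$G{\left(V \right)} = 6 + V^{2}$ ($G{\left(V \right)} = -5 + \left(11 + V V\right) = -5 + \left(11 + V^{2}\right) = 6 + V^{2}$)
$J = 128887$ ($J = 6 + \left(-359\right)^{2} = 6 + 128881 = 128887$)
$v = 128887$
$\sqrt{v + L{\left(-608,T{\left(-18 \right)} \right)}} = \sqrt{128887 - \frac{148}{\left(- \frac{1}{14}\right) \left(-18\right)}} = \sqrt{128887 - \frac{148}{\frac{9}{7}}} = \sqrt{128887 - \frac{1036}{9}} = \sqrt{\frac{1158947}{9}} = \frac{\sqrt{1158947}}{3}$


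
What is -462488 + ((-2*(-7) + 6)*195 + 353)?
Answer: -458235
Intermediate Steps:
-462488 + ((-2*(-7) + 6)*195 + 353) = -462488 + ((14 + 6)*195 + 353) = -462488 + (20*195 + 353) = -462488 + (3900 + 353) = -462488 + 4253 = -458235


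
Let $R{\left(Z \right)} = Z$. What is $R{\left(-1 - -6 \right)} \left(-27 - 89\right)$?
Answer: $-580$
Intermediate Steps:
$R{\left(-1 - -6 \right)} \left(-27 - 89\right) = \left(-1 - -6\right) \left(-27 - 89\right) = \left(-1 + 6\right) \left(-116\right) = 5 \left(-116\right) = -580$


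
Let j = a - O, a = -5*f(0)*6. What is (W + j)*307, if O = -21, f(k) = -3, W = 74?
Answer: 56795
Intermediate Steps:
a = 90 (a = -5*(-3)*6 = 15*6 = 90)
j = 111 (j = 90 - 1*(-21) = 90 + 21 = 111)
(W + j)*307 = (74 + 111)*307 = 185*307 = 56795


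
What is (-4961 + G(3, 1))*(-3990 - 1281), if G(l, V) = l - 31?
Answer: 26297019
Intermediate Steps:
G(l, V) = -31 + l
(-4961 + G(3, 1))*(-3990 - 1281) = (-4961 + (-31 + 3))*(-3990 - 1281) = (-4961 - 28)*(-5271) = -4989*(-5271) = 26297019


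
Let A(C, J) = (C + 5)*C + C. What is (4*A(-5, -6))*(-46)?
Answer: 920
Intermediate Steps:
A(C, J) = C + C*(5 + C) (A(C, J) = (5 + C)*C + C = C*(5 + C) + C = C + C*(5 + C))
(4*A(-5, -6))*(-46) = (4*(-5*(6 - 5)))*(-46) = (4*(-5*1))*(-46) = (4*(-5))*(-46) = -20*(-46) = 920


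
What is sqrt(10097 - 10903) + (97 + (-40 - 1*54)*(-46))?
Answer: 4421 + I*sqrt(806) ≈ 4421.0 + 28.39*I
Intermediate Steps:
sqrt(10097 - 10903) + (97 + (-40 - 1*54)*(-46)) = sqrt(-806) + (97 + (-40 - 54)*(-46)) = I*sqrt(806) + (97 - 94*(-46)) = I*sqrt(806) + (97 + 4324) = I*sqrt(806) + 4421 = 4421 + I*sqrt(806)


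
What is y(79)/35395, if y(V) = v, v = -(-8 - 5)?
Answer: 13/35395 ≈ 0.00036728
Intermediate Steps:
v = 13 (v = -1*(-13) = 13)
y(V) = 13
y(79)/35395 = 13/35395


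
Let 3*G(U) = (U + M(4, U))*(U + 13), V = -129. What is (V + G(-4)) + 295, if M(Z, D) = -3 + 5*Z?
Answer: 205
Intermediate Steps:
G(U) = (13 + U)*(17 + U)/3 (G(U) = ((U + (-3 + 5*4))*(U + 13))/3 = ((U + (-3 + 20))*(13 + U))/3 = ((U + 17)*(13 + U))/3 = ((17 + U)*(13 + U))/3 = ((13 + U)*(17 + U))/3 = (13 + U)*(17 + U)/3)
(V + G(-4)) + 295 = (-129 + (221/3 + 10*(-4) + (⅓)*(-4)²)) + 295 = (-129 + (221/3 - 40 + (⅓)*16)) + 295 = (-129 + (221/3 - 40 + 16/3)) + 295 = (-129 + 39) + 295 = -90 + 295 = 205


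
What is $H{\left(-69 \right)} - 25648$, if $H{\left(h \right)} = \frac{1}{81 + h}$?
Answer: $- \frac{307775}{12} \approx -25648.0$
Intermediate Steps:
$H{\left(-69 \right)} - 25648 = \frac{1}{81 - 69} - 25648 = \frac{1}{12} - 25648 = - \frac{307775}{12}$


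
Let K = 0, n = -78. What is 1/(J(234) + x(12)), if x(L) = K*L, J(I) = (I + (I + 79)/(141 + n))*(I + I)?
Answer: 7/782860 ≈ 8.9416e-6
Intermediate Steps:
J(I) = 2*I*(79/63 + 64*I/63) (J(I) = (I + (I + 79)/(141 - 78))*(I + I) = (I + (79 + I)/63)*(2*I) = (I + (79 + I)*(1/63))*(2*I) = (I + (79/63 + I/63))*(2*I) = (79/63 + 64*I/63)*(2*I) = 2*I*(79/63 + 64*I/63))
x(L) = 0 (x(L) = 0*L = 0)
1/(J(234) + x(12)) = 1/((2/63)*234*(79 + 64*234) + 0) = 1/((2/63)*234*(79 + 14976) + 0) = 1/((2/63)*234*15055 + 0) = 1/(782860/7 + 0) = 1/(782860/7) = 7/782860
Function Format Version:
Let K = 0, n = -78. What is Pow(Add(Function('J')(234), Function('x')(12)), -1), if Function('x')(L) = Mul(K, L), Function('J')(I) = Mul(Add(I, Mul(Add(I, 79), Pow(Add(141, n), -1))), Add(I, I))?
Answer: Rational(7, 782860) ≈ 8.9416e-6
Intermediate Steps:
Function('J')(I) = Mul(2, I, Add(Rational(79, 63), Mul(Rational(64, 63), I))) (Function('J')(I) = Mul(Add(I, Mul(Add(I, 79), Pow(Add(141, -78), -1))), Add(I, I)) = Mul(Add(I, Mul(Add(79, I), Pow(63, -1))), Mul(2, I)) = Mul(Add(I, Mul(Add(79, I), Rational(1, 63))), Mul(2, I)) = Mul(Add(I, Add(Rational(79, 63), Mul(Rational(1, 63), I))), Mul(2, I)) = Mul(Add(Rational(79, 63), Mul(Rational(64, 63), I)), Mul(2, I)) = Mul(2, I, Add(Rational(79, 63), Mul(Rational(64, 63), I))))
Function('x')(L) = 0 (Function('x')(L) = Mul(0, L) = 0)
Pow(Add(Function('J')(234), Function('x')(12)), -1) = Pow(Add(Mul(Rational(2, 63), 234, Add(79, Mul(64, 234))), 0), -1) = Pow(Add(Mul(Rational(2, 63), 234, Add(79, 14976)), 0), -1) = Pow(Add(Mul(Rational(2, 63), 234, 15055), 0), -1) = Pow(Add(Rational(782860, 7), 0), -1) = Pow(Rational(782860, 7), -1) = Rational(7, 782860)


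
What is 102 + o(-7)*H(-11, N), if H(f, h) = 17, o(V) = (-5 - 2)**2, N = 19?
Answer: 935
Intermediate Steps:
o(V) = 49 (o(V) = (-7)**2 = 49)
102 + o(-7)*H(-11, N) = 102 + 49*17 = 102 + 833 = 935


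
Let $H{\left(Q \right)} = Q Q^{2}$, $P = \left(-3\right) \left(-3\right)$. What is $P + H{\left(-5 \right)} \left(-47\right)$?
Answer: $5884$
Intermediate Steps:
$P = 9$
$H{\left(Q \right)} = Q^{3}$
$P + H{\left(-5 \right)} \left(-47\right) = 9 + \left(-5\right)^{3} \left(-47\right) = 9 - -5875 = 9 + 5875 = 5884$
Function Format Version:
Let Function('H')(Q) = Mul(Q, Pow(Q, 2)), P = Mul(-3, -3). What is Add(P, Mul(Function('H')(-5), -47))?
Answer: 5884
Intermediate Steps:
P = 9
Function('H')(Q) = Pow(Q, 3)
Add(P, Mul(Function('H')(-5), -47)) = Add(9, Mul(Pow(-5, 3), -47)) = Add(9, Mul(-125, -47)) = Add(9, 5875) = 5884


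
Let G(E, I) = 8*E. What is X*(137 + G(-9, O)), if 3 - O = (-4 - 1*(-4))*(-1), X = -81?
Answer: -5265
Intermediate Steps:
O = 3 (O = 3 - (-4 - 1*(-4))*(-1) = 3 - (-4 + 4)*(-1) = 3 - 0*(-1) = 3 - 1*0 = 3 + 0 = 3)
X*(137 + G(-9, O)) = -81*(137 + 8*(-9)) = -81*(137 - 72) = -81*65 = -5265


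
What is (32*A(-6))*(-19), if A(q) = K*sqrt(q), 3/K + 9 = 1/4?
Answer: 7296*I*sqrt(6)/35 ≈ 510.61*I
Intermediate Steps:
K = -12/35 (K = 3/(-9 + 1/4) = 3/(-35/4) = 3*(-4/35) = -12/35 ≈ -0.34286)
A(q) = -12*sqrt(q)/35
(32*A(-6))*(-19) = (32*(-12*I*sqrt(6)/35))*(-19) = -384*I*sqrt(6)/35*(-19) = 7296*I*sqrt(6)/35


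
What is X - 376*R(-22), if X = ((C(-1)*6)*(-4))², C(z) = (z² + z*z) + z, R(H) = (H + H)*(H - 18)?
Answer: -661184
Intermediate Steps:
R(H) = 2*H*(-18 + H) (R(H) = (2*H)*(-18 + H) = 2*H*(-18 + H))
C(z) = z + 2*z² (C(z) = (z² + z²) + z = 2*z² + z = z + 2*z²)
X = 576 (X = ((-(1 + 2*(-1))*6)*(-4))² = ((-(1 - 2)*6)*(-4))² = ((-1*(-1)*6)*(-4))² = ((1*6)*(-4))² = (6*(-4))² = (-24)² = 576)
X - 376*R(-22) = 576 - 752*(-22)*(-18 - 22) = 576 - 752*(-22)*(-40) = 576 - 376*1760 = 576 - 661760 = -661184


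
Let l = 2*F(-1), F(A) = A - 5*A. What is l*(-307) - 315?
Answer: -2771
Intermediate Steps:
F(A) = -4*A
l = 8 (l = 2*(-4*(-1)) = 2*4 = 8)
l*(-307) - 315 = 8*(-307) - 315 = -2456 - 315 = -2771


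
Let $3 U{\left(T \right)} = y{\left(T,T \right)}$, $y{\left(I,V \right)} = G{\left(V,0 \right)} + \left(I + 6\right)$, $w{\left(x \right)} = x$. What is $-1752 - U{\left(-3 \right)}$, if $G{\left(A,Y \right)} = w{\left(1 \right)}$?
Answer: $- \frac{5260}{3} \approx -1753.3$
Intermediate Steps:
$G{\left(A,Y \right)} = 1$
$y{\left(I,V \right)} = 7 + I$ ($y{\left(I,V \right)} = 1 + \left(I + 6\right) = 1 + \left(6 + I\right) = 7 + I$)
$U{\left(T \right)} = \frac{7}{3} + \frac{T}{3}$ ($U{\left(T \right)} = \frac{7 + T}{3} = \frac{7}{3} + \frac{T}{3}$)
$-1752 - U{\left(-3 \right)} = -1752 - \left(\frac{7}{3} + \frac{1}{3} \left(-3\right)\right) = -1752 - \left(\frac{7}{3} - 1\right) = -1752 - \frac{4}{3} = - \frac{5260}{3}$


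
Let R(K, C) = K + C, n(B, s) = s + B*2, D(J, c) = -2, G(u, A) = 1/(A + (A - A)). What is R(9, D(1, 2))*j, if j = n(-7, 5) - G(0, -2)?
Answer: -119/2 ≈ -59.500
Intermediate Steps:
G(u, A) = 1/A (G(u, A) = 1/(A + 0) = 1/A)
n(B, s) = s + 2*B
R(K, C) = C + K
j = -17/2 (j = (5 + 2*(-7)) - 1/(-2) = (5 - 14) - 1*(-½) = -9 + ½ = -17/2 ≈ -8.5000)
R(9, D(1, 2))*j = (-2 + 9)*(-17/2) = 7*(-17/2) = -119/2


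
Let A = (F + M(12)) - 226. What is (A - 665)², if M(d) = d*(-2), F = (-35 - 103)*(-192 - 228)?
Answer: 3254132025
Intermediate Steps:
F = 57960 (F = -138*(-420) = 57960)
M(d) = -2*d
A = 57710 (A = (57960 - 2*12) - 226 = (57960 - 24) - 226 = 57936 - 226 = 57710)
(A - 665)² = (57710 - 665)² = 57045² = 3254132025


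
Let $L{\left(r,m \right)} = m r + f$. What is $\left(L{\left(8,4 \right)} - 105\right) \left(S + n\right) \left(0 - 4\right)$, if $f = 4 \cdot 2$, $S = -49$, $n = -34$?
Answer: $-21580$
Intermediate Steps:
$f = 8$
$L{\left(r,m \right)} = 8 + m r$ ($L{\left(r,m \right)} = m r + 8 = 8 + m r$)
$\left(L{\left(8,4 \right)} - 105\right) \left(S + n\right) \left(0 - 4\right) = \left(\left(8 + 4 \cdot 8\right) - 105\right) \left(-49 - 34\right) \left(0 - 4\right) = \left(\left(8 + 32\right) - 105\right) \left(\left(-83\right) \left(-4\right)\right) = \left(40 - 105\right) 332 = \left(-65\right) 332 = -21580$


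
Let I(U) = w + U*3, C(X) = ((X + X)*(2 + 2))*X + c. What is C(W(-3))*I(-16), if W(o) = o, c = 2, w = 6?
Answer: -3108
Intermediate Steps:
C(X) = 2 + 8*X**2 (C(X) = ((X + X)*(2 + 2))*X + 2 = ((2*X)*4)*X + 2 = (8*X)*X + 2 = 8*X**2 + 2 = 2 + 8*X**2)
I(U) = 6 + 3*U (I(U) = 6 + U*3 = 6 + 3*U)
C(W(-3))*I(-16) = (2 + 8*(-3)**2)*(6 + 3*(-16)) = (2 + 8*9)*(6 - 48) = (2 + 72)*(-42) = 74*(-42) = -3108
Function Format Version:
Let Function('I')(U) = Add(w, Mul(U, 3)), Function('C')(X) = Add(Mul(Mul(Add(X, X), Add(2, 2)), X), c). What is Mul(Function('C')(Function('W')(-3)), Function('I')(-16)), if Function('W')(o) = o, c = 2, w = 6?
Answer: -3108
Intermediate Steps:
Function('C')(X) = Add(2, Mul(8, Pow(X, 2))) (Function('C')(X) = Add(Mul(Mul(Add(X, X), Add(2, 2)), X), 2) = Add(Mul(Mul(Mul(2, X), 4), X), 2) = Add(Mul(Mul(8, X), X), 2) = Add(Mul(8, Pow(X, 2)), 2) = Add(2, Mul(8, Pow(X, 2))))
Function('I')(U) = Add(6, Mul(3, U)) (Function('I')(U) = Add(6, Mul(U, 3)) = Add(6, Mul(3, U)))
Mul(Function('C')(Function('W')(-3)), Function('I')(-16)) = Mul(Add(2, Mul(8, Pow(-3, 2))), Add(6, Mul(3, -16))) = Mul(Add(2, Mul(8, 9)), Add(6, -48)) = Mul(Add(2, 72), -42) = Mul(74, -42) = -3108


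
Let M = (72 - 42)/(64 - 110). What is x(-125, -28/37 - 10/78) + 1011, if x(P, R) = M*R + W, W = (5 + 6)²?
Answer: 12529701/11063 ≈ 1132.6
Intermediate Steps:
M = -15/23 (M = 30/(-46) = 30*(-1/46) = -15/23 ≈ -0.65217)
W = 121 (W = 11² = 121)
x(P, R) = 121 - 15*R/23 (x(P, R) = -15*R/23 + 121 = 121 - 15*R/23)
x(-125, -28/37 - 10/78) + 1011 = (121 - 15*(-28/37 - 10/78)/23) + 1011 = (121 - 15*(-28*1/37 - 10*1/78)/23) + 1011 = (121 - 15*(-28/37 - 5/39)/23) + 1011 = (121 - 15/23*(-1277/1443)) + 1011 = (121 + 6385/11063) + 1011 = 1345008/11063 + 1011 = 12529701/11063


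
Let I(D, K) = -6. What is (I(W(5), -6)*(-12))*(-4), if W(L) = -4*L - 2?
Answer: -288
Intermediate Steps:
W(L) = -2 - 4*L
(I(W(5), -6)*(-12))*(-4) = -6*(-12)*(-4) = 72*(-4) = -288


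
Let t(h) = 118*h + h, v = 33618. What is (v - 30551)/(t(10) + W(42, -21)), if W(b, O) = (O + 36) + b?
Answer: 3067/1247 ≈ 2.4595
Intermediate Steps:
W(b, O) = 36 + O + b (W(b, O) = (36 + O) + b = 36 + O + b)
t(h) = 119*h
(v - 30551)/(t(10) + W(42, -21)) = (33618 - 30551)/(119*10 + (36 - 21 + 42)) = 3067/(1190 + 57) = 3067/1247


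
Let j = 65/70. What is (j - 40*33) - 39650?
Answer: -573567/14 ≈ -40969.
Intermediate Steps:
j = 13/14 (j = 65*(1/70) = 13/14 ≈ 0.92857)
(j - 40*33) - 39650 = (13/14 - 40*33) - 39650 = (13/14 - 1320) - 39650 = -18467/14 - 39650 = -573567/14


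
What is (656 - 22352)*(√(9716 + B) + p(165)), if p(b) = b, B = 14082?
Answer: -3579840 - 21696*√23798 ≈ -6.9268e+6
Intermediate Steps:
(656 - 22352)*(√(9716 + B) + p(165)) = (656 - 22352)*(√(9716 + 14082) + 165) = -21696*(√23798 + 165) = -21696*(165 + √23798) = -3579840 - 21696*√23798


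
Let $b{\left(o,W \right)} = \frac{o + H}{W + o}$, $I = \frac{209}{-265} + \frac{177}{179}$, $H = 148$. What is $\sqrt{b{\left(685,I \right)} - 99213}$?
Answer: $\frac{i \sqrt{104808369771507605198}}{32502469} \approx 314.98 i$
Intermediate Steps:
$I = \frac{9494}{47435}$ ($I = 209 \left(- \frac{1}{265}\right) + 177 \cdot \frac{1}{179} = - \frac{209}{265} + \frac{177}{179} = \frac{9494}{47435} \approx 0.20015$)
$b{\left(o,W \right)} = \frac{148 + o}{W + o}$ ($b{\left(o,W \right)} = \frac{o + 148}{W + o} = \frac{148 + o}{W + o}$)
$\sqrt{b{\left(685,I \right)} - 99213} = \sqrt{\frac{148 + 685}{\frac{9494}{47435} + 685} - 99213} = \sqrt{\frac{1}{\frac{32502469}{47435}} \cdot 833 - 99213} = \sqrt{\frac{47435}{32502469} \cdot 833 - 99213} = \sqrt{\frac{39513355}{32502469} - 99213} = \sqrt{- \frac{3224627943542}{32502469}} = \frac{i \sqrt{104808369771507605198}}{32502469}$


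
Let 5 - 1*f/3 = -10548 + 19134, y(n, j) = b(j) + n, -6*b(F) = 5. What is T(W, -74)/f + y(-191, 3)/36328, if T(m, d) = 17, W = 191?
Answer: -3703961/623461136 ≈ -0.0059410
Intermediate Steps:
b(F) = -⅚ (b(F) = -⅙*5 = -⅚)
y(n, j) = -⅚ + n
f = -25743 (f = 15 - 3*(-10548 + 19134) = 15 - 3*8586 = 15 - 25758 = -25743)
T(W, -74)/f + y(-191, 3)/36328 = 17/(-25743) + (-⅚ - 191)/36328 = 17*(-1/25743) - 1151/6*1/36328 = -17/25743 - 1151/217968 = -3703961/623461136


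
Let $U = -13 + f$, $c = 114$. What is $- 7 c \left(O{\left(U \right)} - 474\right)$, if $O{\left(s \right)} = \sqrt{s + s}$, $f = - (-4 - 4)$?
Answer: $378252 - 798 i \sqrt{10} \approx 3.7825 \cdot 10^{5} - 2523.5 i$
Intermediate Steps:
$f = 8$ ($f = \left(-1\right) \left(-8\right) = 8$)
$U = -5$ ($U = -13 + 8 = -5$)
$O{\left(s \right)} = \sqrt{2} \sqrt{s}$ ($O{\left(s \right)} = \sqrt{2 s} = \sqrt{2} \sqrt{s}$)
$- 7 c \left(O{\left(U \right)} - 474\right) = \left(-7\right) 114 \left(\sqrt{2} \sqrt{-5} - 474\right) = - 798 \left(\sqrt{2} i \sqrt{5} - 474\right) = - 798 \left(i \sqrt{10} - 474\right) = - 798 \left(-474 + i \sqrt{10}\right) = 378252 - 798 i \sqrt{10}$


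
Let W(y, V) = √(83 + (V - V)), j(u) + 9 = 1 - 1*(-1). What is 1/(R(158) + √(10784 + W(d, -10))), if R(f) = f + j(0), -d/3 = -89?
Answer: 1/(151 + √(10784 + √83)) ≈ 0.0039233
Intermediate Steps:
d = 267 (d = -3*(-89) = 267)
j(u) = -7 (j(u) = -9 + (1 - 1*(-1)) = -9 + (1 + 1) = -9 + 2 = -7)
W(y, V) = √83 (W(y, V) = √(83 + 0) = √83)
R(f) = -7 + f (R(f) = f - 7 = -7 + f)
1/(R(158) + √(10784 + W(d, -10))) = 1/((-7 + 158) + √(10784 + √83)) = 1/(151 + √(10784 + √83))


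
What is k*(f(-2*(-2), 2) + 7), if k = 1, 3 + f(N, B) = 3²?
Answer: 13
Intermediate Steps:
f(N, B) = 6 (f(N, B) = -3 + 3² = -3 + 9 = 6)
k*(f(-2*(-2), 2) + 7) = 1*(6 + 7) = 1*13 = 13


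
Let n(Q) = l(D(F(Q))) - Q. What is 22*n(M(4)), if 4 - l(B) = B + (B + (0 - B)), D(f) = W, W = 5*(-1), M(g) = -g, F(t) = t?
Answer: 286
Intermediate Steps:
W = -5
D(f) = -5
l(B) = 4 - B (l(B) = 4 - (B + (B + (0 - B))) = 4 - (B + (B - B)) = 4 - (B + 0) = 4 - B)
n(Q) = 9 - Q (n(Q) = (4 - 1*(-5)) - Q = (4 + 5) - Q = 9 - Q)
22*n(M(4)) = 22*(9 - (-1)*4) = 22*(9 - 1*(-4)) = 22*(9 + 4) = 22*13 = 286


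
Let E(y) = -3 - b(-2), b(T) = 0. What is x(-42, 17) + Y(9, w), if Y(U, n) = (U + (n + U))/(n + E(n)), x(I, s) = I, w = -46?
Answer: -290/7 ≈ -41.429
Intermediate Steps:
E(y) = -3 (E(y) = -3 - 1*0 = -3 + 0 = -3)
Y(U, n) = (n + 2*U)/(-3 + n) (Y(U, n) = (U + (n + U))/(n - 3) = (U + (U + n))/(-3 + n) = (n + 2*U)/(-3 + n))
x(-42, 17) + Y(9, w) = -42 + (-46 + 2*9)/(-3 - 46) = -42 + (-46 + 18)/(-49) = -42 - 1/49*(-28) = -42 + 4/7 = -290/7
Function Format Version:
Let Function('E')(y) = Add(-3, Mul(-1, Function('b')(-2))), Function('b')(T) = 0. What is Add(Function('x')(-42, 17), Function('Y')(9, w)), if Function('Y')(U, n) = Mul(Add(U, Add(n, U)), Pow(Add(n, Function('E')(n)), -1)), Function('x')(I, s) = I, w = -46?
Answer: Rational(-290, 7) ≈ -41.429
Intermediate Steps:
Function('E')(y) = -3 (Function('E')(y) = Add(-3, Mul(-1, 0)) = Add(-3, 0) = -3)
Function('Y')(U, n) = Mul(Pow(Add(-3, n), -1), Add(n, Mul(2, U))) (Function('Y')(U, n) = Mul(Add(U, Add(n, U)), Pow(Add(n, -3), -1)) = Mul(Add(U, Add(U, n)), Pow(Add(-3, n), -1)) = Mul(Add(n, Mul(2, U)), Pow(Add(-3, n), -1)) = Mul(Pow(Add(-3, n), -1), Add(n, Mul(2, U))))
Add(Function('x')(-42, 17), Function('Y')(9, w)) = Add(-42, Mul(Pow(Add(-3, -46), -1), Add(-46, Mul(2, 9)))) = Add(-42, Mul(Pow(-49, -1), Add(-46, 18))) = Add(-42, Mul(Rational(-1, 49), -28)) = Add(-42, Rational(4, 7)) = Rational(-290, 7)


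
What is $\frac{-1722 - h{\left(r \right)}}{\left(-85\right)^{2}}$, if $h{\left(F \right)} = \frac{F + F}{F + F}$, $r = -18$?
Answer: $- \frac{1723}{7225} \approx -0.23848$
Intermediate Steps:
$h{\left(F \right)} = 1$ ($h{\left(F \right)} = \frac{2 F}{2 F} = 2 F \frac{1}{2 F} = 1$)
$\frac{-1722 - h{\left(r \right)}}{\left(-85\right)^{2}} = \frac{-1722 - 1}{\left(-85\right)^{2}} = \frac{-1722 - 1}{7225} = \left(-1723\right) \frac{1}{7225} = - \frac{1723}{7225}$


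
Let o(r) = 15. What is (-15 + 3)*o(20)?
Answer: -180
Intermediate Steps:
(-15 + 3)*o(20) = (-15 + 3)*15 = -12*15 = -180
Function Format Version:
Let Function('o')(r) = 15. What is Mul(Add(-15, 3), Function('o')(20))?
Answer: -180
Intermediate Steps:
Mul(Add(-15, 3), Function('o')(20)) = Mul(Add(-15, 3), 15) = Mul(-12, 15) = -180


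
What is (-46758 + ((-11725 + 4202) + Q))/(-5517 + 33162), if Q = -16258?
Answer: -23513/9215 ≈ -2.5516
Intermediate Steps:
(-46758 + ((-11725 + 4202) + Q))/(-5517 + 33162) = (-46758 + ((-11725 + 4202) - 16258))/(-5517 + 33162) = (-46758 + (-7523 - 16258))/27645 = (-46758 - 23781)*(1/27645) = -70539*1/27645 = -23513/9215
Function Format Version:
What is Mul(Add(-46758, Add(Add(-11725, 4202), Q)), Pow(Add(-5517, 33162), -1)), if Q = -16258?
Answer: Rational(-23513, 9215) ≈ -2.5516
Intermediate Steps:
Mul(Add(-46758, Add(Add(-11725, 4202), Q)), Pow(Add(-5517, 33162), -1)) = Mul(Add(-46758, Add(Add(-11725, 4202), -16258)), Pow(Add(-5517, 33162), -1)) = Mul(Add(-46758, Add(-7523, -16258)), Pow(27645, -1)) = Mul(Add(-46758, -23781), Rational(1, 27645)) = Mul(-70539, Rational(1, 27645)) = Rational(-23513, 9215)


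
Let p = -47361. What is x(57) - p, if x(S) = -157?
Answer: 47204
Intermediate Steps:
x(57) - p = -157 - 1*(-47361) = -157 + 47361 = 47204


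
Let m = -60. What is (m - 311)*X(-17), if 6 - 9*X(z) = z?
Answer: -8533/9 ≈ -948.11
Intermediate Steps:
X(z) = ⅔ - z/9
(m - 311)*X(-17) = (-60 - 311)*(⅔ - ⅑*(-17)) = -371*(⅔ + 17/9) = -371*23/9 = -8533/9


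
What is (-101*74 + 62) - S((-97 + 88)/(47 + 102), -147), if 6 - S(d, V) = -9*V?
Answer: -6095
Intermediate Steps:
S(d, V) = 6 + 9*V (S(d, V) = 6 - (-9)*V = 6 + 9*V)
(-101*74 + 62) - S((-97 + 88)/(47 + 102), -147) = (-101*74 + 62) - (6 + 9*(-147)) = (-7474 + 62) - (6 - 1323) = -7412 - 1*(-1317) = -7412 + 1317 = -6095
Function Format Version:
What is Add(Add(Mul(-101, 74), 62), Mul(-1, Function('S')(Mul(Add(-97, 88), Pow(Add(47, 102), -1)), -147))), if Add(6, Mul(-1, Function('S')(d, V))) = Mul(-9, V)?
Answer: -6095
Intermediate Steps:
Function('S')(d, V) = Add(6, Mul(9, V)) (Function('S')(d, V) = Add(6, Mul(-1, Mul(-9, V))) = Add(6, Mul(9, V)))
Add(Add(Mul(-101, 74), 62), Mul(-1, Function('S')(Mul(Add(-97, 88), Pow(Add(47, 102), -1)), -147))) = Add(Add(Mul(-101, 74), 62), Mul(-1, Add(6, Mul(9, -147)))) = Add(Add(-7474, 62), Mul(-1, Add(6, -1323))) = Add(-7412, Mul(-1, -1317)) = Add(-7412, 1317) = -6095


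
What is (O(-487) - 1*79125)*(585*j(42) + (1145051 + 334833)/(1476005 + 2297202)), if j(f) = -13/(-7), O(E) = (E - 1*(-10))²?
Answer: 4260025628366892/26412449 ≈ 1.6129e+8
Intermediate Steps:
O(E) = (10 + E)² (O(E) = (E + 10)² = (10 + E)²)
j(f) = 13/7 (j(f) = -13*(-⅐) = 13/7)
(O(-487) - 1*79125)*(585*j(42) + (1145051 + 334833)/(1476005 + 2297202)) = ((10 - 487)² - 1*79125)*(585*(13/7) + (1145051 + 334833)/(1476005 + 2297202)) = ((-477)² - 79125)*(7605/7 + 1479884/3773207) = (227529 - 79125)*(7605/7 + 1479884*(1/3773207)) = 148404*(7605/7 + 1479884/3773207) = 148404*(28705598423/26412449) = 4260025628366892/26412449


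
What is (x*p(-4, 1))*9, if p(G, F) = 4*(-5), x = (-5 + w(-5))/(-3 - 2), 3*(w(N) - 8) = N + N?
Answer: -12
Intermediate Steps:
w(N) = 8 + 2*N/3 (w(N) = 8 + (N + N)/3 = 8 + (2*N)/3 = 8 + 2*N/3)
x = 1/15 (x = (-5 + (8 + (⅔)*(-5)))/(-3 - 2) = (-5 + (8 - 10/3))/(-5) = (-5 + 14/3)*(-⅕) = -⅓*(-⅕) = 1/15 ≈ 0.066667)
p(G, F) = -20
(x*p(-4, 1))*9 = ((1/15)*(-20))*9 = -4/3*9 = -12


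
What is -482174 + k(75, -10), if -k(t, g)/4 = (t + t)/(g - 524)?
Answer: -42913386/89 ≈ -4.8217e+5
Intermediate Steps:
k(t, g) = -8*t/(-524 + g) (k(t, g) = -4*(t + t)/(g - 524) = -4*2*t/(-524 + g) = -8*t/(-524 + g))
-482174 + k(75, -10) = -482174 - 8*75/(-524 - 10) = -482174 - 8*75/(-534) = -482174 - 8*75*(-1/534) = -482174 + 100/89 = -42913386/89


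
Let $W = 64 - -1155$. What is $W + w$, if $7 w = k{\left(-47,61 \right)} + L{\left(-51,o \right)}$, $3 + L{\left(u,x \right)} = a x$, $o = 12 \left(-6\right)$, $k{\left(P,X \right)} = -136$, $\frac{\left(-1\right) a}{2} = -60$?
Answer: $- \frac{246}{7} \approx -35.143$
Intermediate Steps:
$a = 120$ ($a = \left(-2\right) \left(-60\right) = 120$)
$o = -72$
$L{\left(u,x \right)} = -3 + 120 x$
$W = 1219$ ($W = 64 + 1155 = 1219$)
$w = - \frac{8779}{7}$ ($w = \frac{-136 + \left(-3 + 120 \left(-72\right)\right)}{7} = \frac{-136 - 8643}{7} = \frac{1}{7} \left(-8779\right) = - \frac{8779}{7} \approx -1254.1$)
$W + w = 1219 - \frac{8779}{7} = - \frac{246}{7}$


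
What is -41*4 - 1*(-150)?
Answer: -14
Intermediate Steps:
-41*4 - 1*(-150) = -164 + 150 = -14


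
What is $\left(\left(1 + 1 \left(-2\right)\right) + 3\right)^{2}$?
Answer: $4$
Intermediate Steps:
$\left(\left(1 + 1 \left(-2\right)\right) + 3\right)^{2} = \left(\left(1 - 2\right) + 3\right)^{2} = \left(-1 + 3\right)^{2} = 2^{2} = 4$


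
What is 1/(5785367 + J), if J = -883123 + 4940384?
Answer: 1/9842628 ≈ 1.0160e-7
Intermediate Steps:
J = 4057261
1/(5785367 + J) = 1/(5785367 + 4057261) = 1/9842628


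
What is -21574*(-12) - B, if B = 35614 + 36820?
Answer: 186454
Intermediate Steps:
B = 72434
-21574*(-12) - B = -21574*(-12) - 1*72434 = 258888 - 72434 = 186454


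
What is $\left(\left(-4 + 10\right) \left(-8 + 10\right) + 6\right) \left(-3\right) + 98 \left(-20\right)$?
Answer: $-2014$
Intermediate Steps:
$\left(\left(-4 + 10\right) \left(-8 + 10\right) + 6\right) \left(-3\right) + 98 \left(-20\right) = \left(6 \cdot 2 + 6\right) \left(-3\right) - 1960 = \left(12 + 6\right) \left(-3\right) - 1960 = 18 \left(-3\right) - 1960 = -54 - 1960 = -2014$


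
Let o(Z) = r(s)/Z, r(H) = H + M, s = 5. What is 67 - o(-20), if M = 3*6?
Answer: 1363/20 ≈ 68.150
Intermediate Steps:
M = 18
r(H) = 18 + H (r(H) = H + 18 = 18 + H)
o(Z) = 23/Z (o(Z) = (18 + 5)/Z = 23/Z)
67 - o(-20) = 67 - 23/(-20) = 67 - 23*(-1)/20 = 67 - 1*(-23/20) = 67 + 23/20 = 1363/20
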